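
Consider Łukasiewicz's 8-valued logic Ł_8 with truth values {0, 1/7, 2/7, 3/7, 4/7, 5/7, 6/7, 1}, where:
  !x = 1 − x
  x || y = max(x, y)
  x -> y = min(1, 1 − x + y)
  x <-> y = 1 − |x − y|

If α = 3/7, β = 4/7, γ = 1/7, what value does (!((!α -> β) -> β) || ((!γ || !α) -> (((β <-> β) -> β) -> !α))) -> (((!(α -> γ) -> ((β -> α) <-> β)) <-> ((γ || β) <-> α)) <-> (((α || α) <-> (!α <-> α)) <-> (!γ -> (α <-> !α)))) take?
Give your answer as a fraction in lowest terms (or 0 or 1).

5/7

!α = !3/7 = 4/7
!α -> β = 4/7 -> 4/7 = 1
(!α -> β) -> β = 1 -> 4/7 = 4/7
!((!α -> β) -> β) = !4/7 = 3/7
!γ = !1/7 = 6/7
!α = !3/7 = 4/7
!γ || !α = 6/7 || 4/7 = 6/7
β <-> β = 4/7 <-> 4/7 = 1
(β <-> β) -> β = 1 -> 4/7 = 4/7
!α = !3/7 = 4/7
((β <-> β) -> β) -> !α = 4/7 -> 4/7 = 1
(!γ || !α) -> (((β <-> β) -> β) -> !α) = 6/7 -> 1 = 1
!((!α -> β) -> β) || ((!γ || !α) -> (((β <-> β) -> β) -> !α)) = 3/7 || 1 = 1
α -> γ = 3/7 -> 1/7 = 5/7
!(α -> γ) = !5/7 = 2/7
β -> α = 4/7 -> 3/7 = 6/7
(β -> α) <-> β = 6/7 <-> 4/7 = 5/7
!(α -> γ) -> ((β -> α) <-> β) = 2/7 -> 5/7 = 1
γ || β = 1/7 || 4/7 = 4/7
(γ || β) <-> α = 4/7 <-> 3/7 = 6/7
(!(α -> γ) -> ((β -> α) <-> β)) <-> ((γ || β) <-> α) = 1 <-> 6/7 = 6/7
α || α = 3/7 || 3/7 = 3/7
!α = !3/7 = 4/7
!α <-> α = 4/7 <-> 3/7 = 6/7
(α || α) <-> (!α <-> α) = 3/7 <-> 6/7 = 4/7
!γ = !1/7 = 6/7
!α = !3/7 = 4/7
α <-> !α = 3/7 <-> 4/7 = 6/7
!γ -> (α <-> !α) = 6/7 -> 6/7 = 1
((α || α) <-> (!α <-> α)) <-> (!γ -> (α <-> !α)) = 4/7 <-> 1 = 4/7
((!(α -> γ) -> ((β -> α) <-> β)) <-> ((γ || β) <-> α)) <-> (((α || α) <-> (!α <-> α)) <-> (!γ -> (α <-> !α))) = 6/7 <-> 4/7 = 5/7
(!((!α -> β) -> β) || ((!γ || !α) -> (((β <-> β) -> β) -> !α))) -> (((!(α -> γ) -> ((β -> α) <-> β)) <-> ((γ || β) <-> α)) <-> (((α || α) <-> (!α <-> α)) <-> (!γ -> (α <-> !α)))) = 1 -> 5/7 = 5/7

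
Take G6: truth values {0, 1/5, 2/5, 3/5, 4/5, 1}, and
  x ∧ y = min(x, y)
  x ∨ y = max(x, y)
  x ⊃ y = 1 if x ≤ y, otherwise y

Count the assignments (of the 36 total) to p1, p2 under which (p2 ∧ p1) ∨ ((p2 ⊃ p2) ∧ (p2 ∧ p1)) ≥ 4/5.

value 1: 1 assignment (counts)
value 4/5: 3 assignments (counts)
value 3/5: 5 assignments
value 2/5: 7 assignments
value 1/5: 9 assignments
value 0: 11 assignments
So 4 of the 36 assignments meet the threshold.

4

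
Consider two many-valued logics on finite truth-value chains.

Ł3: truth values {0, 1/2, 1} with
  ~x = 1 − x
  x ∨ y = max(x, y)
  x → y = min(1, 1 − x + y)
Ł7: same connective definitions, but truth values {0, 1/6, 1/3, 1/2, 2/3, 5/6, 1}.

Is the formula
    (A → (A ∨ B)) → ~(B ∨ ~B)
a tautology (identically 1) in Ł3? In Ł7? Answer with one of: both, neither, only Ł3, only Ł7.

In Ł3: at A = 0, B = 0 the value is 0 — not a tautology.
In Ł7: at A = 0, B = 0 the value is 0 — not a tautology.

neither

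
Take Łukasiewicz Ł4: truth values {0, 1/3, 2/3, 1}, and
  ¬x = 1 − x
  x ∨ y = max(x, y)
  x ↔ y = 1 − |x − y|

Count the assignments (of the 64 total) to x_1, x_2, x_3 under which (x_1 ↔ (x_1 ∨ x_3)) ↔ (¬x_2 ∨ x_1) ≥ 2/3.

value 1: 31 assignments (counts)
value 2/3: 22 assignments (counts)
value 1/3: 9 assignments
value 0: 2 assignments
So 53 of the 64 assignments meet the threshold.

53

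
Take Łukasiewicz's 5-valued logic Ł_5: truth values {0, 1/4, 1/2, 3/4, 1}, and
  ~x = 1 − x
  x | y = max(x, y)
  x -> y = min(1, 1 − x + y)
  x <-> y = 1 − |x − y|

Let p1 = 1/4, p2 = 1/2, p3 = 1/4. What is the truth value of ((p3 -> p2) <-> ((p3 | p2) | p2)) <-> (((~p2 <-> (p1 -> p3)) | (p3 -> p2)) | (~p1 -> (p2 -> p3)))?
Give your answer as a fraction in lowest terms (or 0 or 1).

1/2

p3 -> p2 = 1/4 -> 1/2 = 1
p3 | p2 = 1/4 | 1/2 = 1/2
(p3 | p2) | p2 = 1/2 | 1/2 = 1/2
(p3 -> p2) <-> ((p3 | p2) | p2) = 1 <-> 1/2 = 1/2
~p2 = ~1/2 = 1/2
p1 -> p3 = 1/4 -> 1/4 = 1
~p2 <-> (p1 -> p3) = 1/2 <-> 1 = 1/2
p3 -> p2 = 1/4 -> 1/2 = 1
(~p2 <-> (p1 -> p3)) | (p3 -> p2) = 1/2 | 1 = 1
~p1 = ~1/4 = 3/4
p2 -> p3 = 1/2 -> 1/4 = 3/4
~p1 -> (p2 -> p3) = 3/4 -> 3/4 = 1
((~p2 <-> (p1 -> p3)) | (p3 -> p2)) | (~p1 -> (p2 -> p3)) = 1 | 1 = 1
((p3 -> p2) <-> ((p3 | p2) | p2)) <-> (((~p2 <-> (p1 -> p3)) | (p3 -> p2)) | (~p1 -> (p2 -> p3))) = 1/2 <-> 1 = 1/2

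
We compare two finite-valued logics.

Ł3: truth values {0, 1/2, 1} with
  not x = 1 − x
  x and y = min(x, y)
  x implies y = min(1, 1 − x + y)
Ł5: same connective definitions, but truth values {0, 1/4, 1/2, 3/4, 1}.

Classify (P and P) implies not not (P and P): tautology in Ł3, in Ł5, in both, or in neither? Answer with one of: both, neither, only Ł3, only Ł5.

both

In Ł3: every assignment gives 1 — tautology.
In Ł5: every assignment gives 1 — tautology.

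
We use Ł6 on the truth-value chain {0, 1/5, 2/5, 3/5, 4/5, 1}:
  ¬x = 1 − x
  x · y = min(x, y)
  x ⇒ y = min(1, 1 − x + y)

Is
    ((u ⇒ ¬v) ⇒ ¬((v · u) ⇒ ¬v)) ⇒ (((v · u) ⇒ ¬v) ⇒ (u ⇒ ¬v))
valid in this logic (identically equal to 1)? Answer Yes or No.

Counterexample: take u = 1, v = 3/5.
¬v = ¬3/5 = 2/5
u ⇒ ¬v = 1 ⇒ 2/5 = 2/5
v · u = 3/5 · 1 = 3/5
¬v = ¬3/5 = 2/5
(v · u) ⇒ ¬v = 3/5 ⇒ 2/5 = 4/5
¬((v · u) ⇒ ¬v) = ¬4/5 = 1/5
(u ⇒ ¬v) ⇒ ¬((v · u) ⇒ ¬v) = 2/5 ⇒ 1/5 = 4/5
v · u = 3/5 · 1 = 3/5
¬v = ¬3/5 = 2/5
(v · u) ⇒ ¬v = 3/5 ⇒ 2/5 = 4/5
¬v = ¬3/5 = 2/5
u ⇒ ¬v = 1 ⇒ 2/5 = 2/5
((v · u) ⇒ ¬v) ⇒ (u ⇒ ¬v) = 4/5 ⇒ 2/5 = 3/5
((u ⇒ ¬v) ⇒ ¬((v · u) ⇒ ¬v)) ⇒ (((v · u) ⇒ ¬v) ⇒ (u ⇒ ¬v)) = 4/5 ⇒ 3/5 = 4/5
This gives 4/5 ≠ 1.

No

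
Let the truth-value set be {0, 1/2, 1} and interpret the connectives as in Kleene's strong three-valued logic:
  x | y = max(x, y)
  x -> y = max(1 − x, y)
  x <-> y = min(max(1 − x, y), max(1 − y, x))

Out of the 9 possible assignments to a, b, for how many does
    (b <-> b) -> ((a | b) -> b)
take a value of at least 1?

4

a = 0, b = 0 ↦ 1  ≥
a = 0, b = 1/2 ↦ 1/2  <
a = 0, b = 1 ↦ 1  ≥
a = 1/2, b = 0 ↦ 1/2  <
a = 1/2, b = 1/2 ↦ 1/2  <
a = 1/2, b = 1 ↦ 1  ≥
a = 1, b = 0 ↦ 0  <
a = 1, b = 1/2 ↦ 1/2  <
a = 1, b = 1 ↦ 1  ≥
So 4 of the 9 assignments meet the threshold.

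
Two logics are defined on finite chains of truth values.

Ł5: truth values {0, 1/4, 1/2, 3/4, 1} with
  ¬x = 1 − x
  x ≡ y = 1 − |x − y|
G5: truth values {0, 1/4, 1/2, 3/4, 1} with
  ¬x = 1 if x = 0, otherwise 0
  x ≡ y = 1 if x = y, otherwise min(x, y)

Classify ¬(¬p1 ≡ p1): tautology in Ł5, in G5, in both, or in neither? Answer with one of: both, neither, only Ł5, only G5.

only G5

In Ł5: at p1 = 1/4 the value is 1/2 — not a tautology.
In G5: every assignment gives 1 — tautology.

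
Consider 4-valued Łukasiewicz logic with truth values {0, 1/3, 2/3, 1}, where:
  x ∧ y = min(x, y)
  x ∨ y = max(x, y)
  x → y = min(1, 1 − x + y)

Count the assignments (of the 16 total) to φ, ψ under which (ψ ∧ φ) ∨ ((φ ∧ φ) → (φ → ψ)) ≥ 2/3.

14

φ = 0, ψ = 0 ↦ 1  ≥
φ = 0, ψ = 1/3 ↦ 1  ≥
φ = 0, ψ = 2/3 ↦ 1  ≥
φ = 0, ψ = 1 ↦ 1  ≥
φ = 1/3, ψ = 0 ↦ 1  ≥
φ = 1/3, ψ = 1/3 ↦ 1  ≥
φ = 1/3, ψ = 2/3 ↦ 1  ≥
φ = 1/3, ψ = 1 ↦ 1  ≥
φ = 2/3, ψ = 0 ↦ 2/3  ≥
φ = 2/3, ψ = 1/3 ↦ 1  ≥
φ = 2/3, ψ = 2/3 ↦ 1  ≥
φ = 2/3, ψ = 1 ↦ 1  ≥
φ = 1, ψ = 0 ↦ 0  <
φ = 1, ψ = 1/3 ↦ 1/3  <
φ = 1, ψ = 2/3 ↦ 2/3  ≥
φ = 1, ψ = 1 ↦ 1  ≥
So 14 of the 16 assignments meet the threshold.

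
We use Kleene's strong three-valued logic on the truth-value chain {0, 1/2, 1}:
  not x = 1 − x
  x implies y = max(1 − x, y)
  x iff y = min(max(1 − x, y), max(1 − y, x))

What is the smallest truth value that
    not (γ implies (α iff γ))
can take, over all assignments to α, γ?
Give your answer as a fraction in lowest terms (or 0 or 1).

0

Take α = 0, γ = 0:
α iff γ = 0 iff 0 = 1
γ implies (α iff γ) = 0 implies 1 = 1
not (γ implies (α iff γ)) = not 1 = 0
No assignment yields a value below 0, so this is the minimum.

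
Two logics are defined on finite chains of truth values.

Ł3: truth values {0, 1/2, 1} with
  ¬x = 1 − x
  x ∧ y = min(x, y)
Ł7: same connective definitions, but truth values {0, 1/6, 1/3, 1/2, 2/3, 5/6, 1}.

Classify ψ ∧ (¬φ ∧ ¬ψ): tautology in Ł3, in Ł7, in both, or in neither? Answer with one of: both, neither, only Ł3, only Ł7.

In Ł3: at φ = 0, ψ = 0 the value is 0 — not a tautology.
In Ł7: at φ = 0, ψ = 0 the value is 0 — not a tautology.

neither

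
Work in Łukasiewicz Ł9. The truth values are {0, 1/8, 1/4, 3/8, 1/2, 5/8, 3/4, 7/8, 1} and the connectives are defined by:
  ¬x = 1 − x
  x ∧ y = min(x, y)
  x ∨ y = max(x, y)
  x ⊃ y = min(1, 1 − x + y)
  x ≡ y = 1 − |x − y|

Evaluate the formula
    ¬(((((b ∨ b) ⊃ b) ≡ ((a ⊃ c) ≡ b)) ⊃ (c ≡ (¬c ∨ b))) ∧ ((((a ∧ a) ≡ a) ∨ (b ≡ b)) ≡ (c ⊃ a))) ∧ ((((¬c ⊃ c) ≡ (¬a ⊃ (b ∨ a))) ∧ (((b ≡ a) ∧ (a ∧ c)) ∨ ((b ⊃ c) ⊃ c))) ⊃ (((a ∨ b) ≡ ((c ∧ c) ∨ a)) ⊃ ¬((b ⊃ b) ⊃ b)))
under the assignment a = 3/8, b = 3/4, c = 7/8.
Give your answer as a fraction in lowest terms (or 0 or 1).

b ∨ b = 3/4 ∨ 3/4 = 3/4
(b ∨ b) ⊃ b = 3/4 ⊃ 3/4 = 1
a ⊃ c = 3/8 ⊃ 7/8 = 1
(a ⊃ c) ≡ b = 1 ≡ 3/4 = 3/4
((b ∨ b) ⊃ b) ≡ ((a ⊃ c) ≡ b) = 1 ≡ 3/4 = 3/4
¬c = ¬7/8 = 1/8
¬c ∨ b = 1/8 ∨ 3/4 = 3/4
c ≡ (¬c ∨ b) = 7/8 ≡ 3/4 = 7/8
(((b ∨ b) ⊃ b) ≡ ((a ⊃ c) ≡ b)) ⊃ (c ≡ (¬c ∨ b)) = 3/4 ⊃ 7/8 = 1
a ∧ a = 3/8 ∧ 3/8 = 3/8
(a ∧ a) ≡ a = 3/8 ≡ 3/8 = 1
b ≡ b = 3/4 ≡ 3/4 = 1
((a ∧ a) ≡ a) ∨ (b ≡ b) = 1 ∨ 1 = 1
c ⊃ a = 7/8 ⊃ 3/8 = 1/2
(((a ∧ a) ≡ a) ∨ (b ≡ b)) ≡ (c ⊃ a) = 1 ≡ 1/2 = 1/2
((((b ∨ b) ⊃ b) ≡ ((a ⊃ c) ≡ b)) ⊃ (c ≡ (¬c ∨ b))) ∧ ((((a ∧ a) ≡ a) ∨ (b ≡ b)) ≡ (c ⊃ a)) = 1 ∧ 1/2 = 1/2
¬(((((b ∨ b) ⊃ b) ≡ ((a ⊃ c) ≡ b)) ⊃ (c ≡ (¬c ∨ b))) ∧ ((((a ∧ a) ≡ a) ∨ (b ≡ b)) ≡ (c ⊃ a))) = ¬1/2 = 1/2
¬c = ¬7/8 = 1/8
¬c ⊃ c = 1/8 ⊃ 7/8 = 1
¬a = ¬3/8 = 5/8
b ∨ a = 3/4 ∨ 3/8 = 3/4
¬a ⊃ (b ∨ a) = 5/8 ⊃ 3/4 = 1
(¬c ⊃ c) ≡ (¬a ⊃ (b ∨ a)) = 1 ≡ 1 = 1
b ≡ a = 3/4 ≡ 3/8 = 5/8
a ∧ c = 3/8 ∧ 7/8 = 3/8
(b ≡ a) ∧ (a ∧ c) = 5/8 ∧ 3/8 = 3/8
b ⊃ c = 3/4 ⊃ 7/8 = 1
(b ⊃ c) ⊃ c = 1 ⊃ 7/8 = 7/8
((b ≡ a) ∧ (a ∧ c)) ∨ ((b ⊃ c) ⊃ c) = 3/8 ∨ 7/8 = 7/8
((¬c ⊃ c) ≡ (¬a ⊃ (b ∨ a))) ∧ (((b ≡ a) ∧ (a ∧ c)) ∨ ((b ⊃ c) ⊃ c)) = 1 ∧ 7/8 = 7/8
a ∨ b = 3/8 ∨ 3/4 = 3/4
c ∧ c = 7/8 ∧ 7/8 = 7/8
(c ∧ c) ∨ a = 7/8 ∨ 3/8 = 7/8
(a ∨ b) ≡ ((c ∧ c) ∨ a) = 3/4 ≡ 7/8 = 7/8
b ⊃ b = 3/4 ⊃ 3/4 = 1
(b ⊃ b) ⊃ b = 1 ⊃ 3/4 = 3/4
¬((b ⊃ b) ⊃ b) = ¬3/4 = 1/4
((a ∨ b) ≡ ((c ∧ c) ∨ a)) ⊃ ¬((b ⊃ b) ⊃ b) = 7/8 ⊃ 1/4 = 3/8
(((¬c ⊃ c) ≡ (¬a ⊃ (b ∨ a))) ∧ (((b ≡ a) ∧ (a ∧ c)) ∨ ((b ⊃ c) ⊃ c))) ⊃ (((a ∨ b) ≡ ((c ∧ c) ∨ a)) ⊃ ¬((b ⊃ b) ⊃ b)) = 7/8 ⊃ 3/8 = 1/2
¬(((((b ∨ b) ⊃ b) ≡ ((a ⊃ c) ≡ b)) ⊃ (c ≡ (¬c ∨ b))) ∧ ((((a ∧ a) ≡ a) ∨ (b ≡ b)) ≡ (c ⊃ a))) ∧ ((((¬c ⊃ c) ≡ (¬a ⊃ (b ∨ a))) ∧ (((b ≡ a) ∧ (a ∧ c)) ∨ ((b ⊃ c) ⊃ c))) ⊃ (((a ∨ b) ≡ ((c ∧ c) ∨ a)) ⊃ ¬((b ⊃ b) ⊃ b))) = 1/2 ∧ 1/2 = 1/2

1/2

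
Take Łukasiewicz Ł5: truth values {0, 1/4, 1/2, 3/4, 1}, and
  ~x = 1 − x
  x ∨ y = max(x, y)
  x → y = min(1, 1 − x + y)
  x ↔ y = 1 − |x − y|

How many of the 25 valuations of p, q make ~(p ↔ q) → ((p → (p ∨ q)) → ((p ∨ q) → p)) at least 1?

22

value 1: 22 assignments (counts)
value 1/2: 2 assignments
value 0: 1 assignment
So 22 of the 25 assignments meet the threshold.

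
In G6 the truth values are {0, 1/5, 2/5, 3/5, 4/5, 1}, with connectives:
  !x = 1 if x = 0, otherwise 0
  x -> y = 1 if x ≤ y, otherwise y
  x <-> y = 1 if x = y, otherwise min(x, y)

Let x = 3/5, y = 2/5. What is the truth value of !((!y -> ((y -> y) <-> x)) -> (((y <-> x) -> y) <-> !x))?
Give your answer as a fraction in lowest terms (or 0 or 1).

!y = !2/5 = 0
y -> y = 2/5 -> 2/5 = 1
(y -> y) <-> x = 1 <-> 3/5 = 3/5
!y -> ((y -> y) <-> x) = 0 -> 3/5 = 1
y <-> x = 2/5 <-> 3/5 = 2/5
(y <-> x) -> y = 2/5 -> 2/5 = 1
!x = !3/5 = 0
((y <-> x) -> y) <-> !x = 1 <-> 0 = 0
(!y -> ((y -> y) <-> x)) -> (((y <-> x) -> y) <-> !x) = 1 -> 0 = 0
!((!y -> ((y -> y) <-> x)) -> (((y <-> x) -> y) <-> !x)) = !0 = 1

1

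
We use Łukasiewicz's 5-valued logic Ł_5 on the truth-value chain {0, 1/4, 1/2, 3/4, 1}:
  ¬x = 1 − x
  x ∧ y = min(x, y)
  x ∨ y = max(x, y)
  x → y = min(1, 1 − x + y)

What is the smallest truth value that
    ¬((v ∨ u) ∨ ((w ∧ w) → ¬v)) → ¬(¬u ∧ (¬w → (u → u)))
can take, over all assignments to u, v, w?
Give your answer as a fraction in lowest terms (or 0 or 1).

Take u = 0, v = 1/2, w = 1:
v ∨ u = 1/2 ∨ 0 = 1/2
w ∧ w = 1 ∧ 1 = 1
¬v = ¬1/2 = 1/2
(w ∧ w) → ¬v = 1 → 1/2 = 1/2
(v ∨ u) ∨ ((w ∧ w) → ¬v) = 1/2 ∨ 1/2 = 1/2
¬((v ∨ u) ∨ ((w ∧ w) → ¬v)) = ¬1/2 = 1/2
¬u = ¬0 = 1
¬w = ¬1 = 0
u → u = 0 → 0 = 1
¬w → (u → u) = 0 → 1 = 1
¬u ∧ (¬w → (u → u)) = 1 ∧ 1 = 1
¬(¬u ∧ (¬w → (u → u))) = ¬1 = 0
¬((v ∨ u) ∨ ((w ∧ w) → ¬v)) → ¬(¬u ∧ (¬w → (u → u))) = 1/2 → 0 = 1/2
No assignment yields a value below 1/2, so this is the minimum.

1/2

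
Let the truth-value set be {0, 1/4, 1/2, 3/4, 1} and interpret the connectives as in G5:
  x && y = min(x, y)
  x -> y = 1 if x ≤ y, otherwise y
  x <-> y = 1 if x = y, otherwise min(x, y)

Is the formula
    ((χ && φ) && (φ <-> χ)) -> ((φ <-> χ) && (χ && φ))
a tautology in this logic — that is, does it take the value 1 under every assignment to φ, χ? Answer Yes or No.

At φ = 1/4, χ = 1/4, for instance:
χ && φ = 1/4 && 1/4 = 1/4
φ <-> χ = 1/4 <-> 1/4 = 1
(χ && φ) && (φ <-> χ) = 1/4 && 1 = 1/4
(φ <-> χ) && (χ && φ) = 1 && 1/4 = 1/4
((χ && φ) && (φ <-> χ)) -> ((φ <-> χ) && (χ && φ)) = 1/4 -> 1/4 = 1
and checking the remaining 24 assignments likewise gives ≥ 1 in every case.

Yes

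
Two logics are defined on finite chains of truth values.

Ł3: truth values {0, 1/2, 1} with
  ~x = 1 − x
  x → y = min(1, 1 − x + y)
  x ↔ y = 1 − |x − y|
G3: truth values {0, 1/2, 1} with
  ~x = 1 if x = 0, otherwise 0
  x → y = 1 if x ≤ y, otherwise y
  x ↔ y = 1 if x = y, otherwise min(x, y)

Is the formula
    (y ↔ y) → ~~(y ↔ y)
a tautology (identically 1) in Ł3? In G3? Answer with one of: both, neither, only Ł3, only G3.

In Ł3: every assignment gives 1 — tautology.
In G3: every assignment gives 1 — tautology.

both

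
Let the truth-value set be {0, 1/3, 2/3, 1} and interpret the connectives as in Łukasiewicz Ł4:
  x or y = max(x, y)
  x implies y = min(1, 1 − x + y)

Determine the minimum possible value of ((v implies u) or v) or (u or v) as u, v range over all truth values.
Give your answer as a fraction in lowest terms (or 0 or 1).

Take u = 0, v = 1/3:
v implies u = 1/3 implies 0 = 2/3
(v implies u) or v = 2/3 or 1/3 = 2/3
u or v = 0 or 1/3 = 1/3
((v implies u) or v) or (u or v) = 2/3 or 1/3 = 2/3
No assignment yields a value below 2/3, so this is the minimum.

2/3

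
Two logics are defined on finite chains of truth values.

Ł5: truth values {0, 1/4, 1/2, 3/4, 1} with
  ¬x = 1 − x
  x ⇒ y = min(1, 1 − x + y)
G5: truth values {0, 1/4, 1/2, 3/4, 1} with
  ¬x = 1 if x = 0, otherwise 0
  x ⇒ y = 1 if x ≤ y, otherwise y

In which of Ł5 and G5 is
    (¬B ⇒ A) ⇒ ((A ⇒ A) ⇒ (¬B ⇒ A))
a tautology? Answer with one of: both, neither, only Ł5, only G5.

both

In Ł5: every assignment gives 1 — tautology.
In G5: every assignment gives 1 — tautology.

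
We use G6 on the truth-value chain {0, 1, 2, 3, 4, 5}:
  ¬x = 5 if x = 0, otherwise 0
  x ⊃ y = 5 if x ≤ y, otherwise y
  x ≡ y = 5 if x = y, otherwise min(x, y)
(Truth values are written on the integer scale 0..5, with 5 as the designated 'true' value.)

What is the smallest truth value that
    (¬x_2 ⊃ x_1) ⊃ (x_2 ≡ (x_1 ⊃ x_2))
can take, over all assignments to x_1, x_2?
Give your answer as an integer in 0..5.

1

Take x_1 = 0, x_2 = 1:
¬x_2 = ¬1 = 0
¬x_2 ⊃ x_1 = 0 ⊃ 0 = 5
x_1 ⊃ x_2 = 0 ⊃ 1 = 5
x_2 ≡ (x_1 ⊃ x_2) = 1 ≡ 5 = 1
(¬x_2 ⊃ x_1) ⊃ (x_2 ≡ (x_1 ⊃ x_2)) = 5 ⊃ 1 = 1
No assignment yields a value below 1, so this is the minimum.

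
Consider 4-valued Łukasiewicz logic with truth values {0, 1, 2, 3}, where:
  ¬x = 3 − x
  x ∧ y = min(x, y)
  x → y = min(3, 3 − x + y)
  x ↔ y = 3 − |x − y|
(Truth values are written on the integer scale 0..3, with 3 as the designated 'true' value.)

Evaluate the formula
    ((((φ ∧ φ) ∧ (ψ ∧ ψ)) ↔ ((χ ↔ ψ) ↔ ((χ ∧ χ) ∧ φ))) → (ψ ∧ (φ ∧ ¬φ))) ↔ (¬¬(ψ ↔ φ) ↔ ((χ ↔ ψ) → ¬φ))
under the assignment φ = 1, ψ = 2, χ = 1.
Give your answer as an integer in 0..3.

3

φ ∧ φ = 1 ∧ 1 = 1
ψ ∧ ψ = 2 ∧ 2 = 2
(φ ∧ φ) ∧ (ψ ∧ ψ) = 1 ∧ 2 = 1
χ ↔ ψ = 1 ↔ 2 = 2
χ ∧ χ = 1 ∧ 1 = 1
(χ ∧ χ) ∧ φ = 1 ∧ 1 = 1
(χ ↔ ψ) ↔ ((χ ∧ χ) ∧ φ) = 2 ↔ 1 = 2
((φ ∧ φ) ∧ (ψ ∧ ψ)) ↔ ((χ ↔ ψ) ↔ ((χ ∧ χ) ∧ φ)) = 1 ↔ 2 = 2
¬φ = ¬1 = 2
φ ∧ ¬φ = 1 ∧ 2 = 1
ψ ∧ (φ ∧ ¬φ) = 2 ∧ 1 = 1
(((φ ∧ φ) ∧ (ψ ∧ ψ)) ↔ ((χ ↔ ψ) ↔ ((χ ∧ χ) ∧ φ))) → (ψ ∧ (φ ∧ ¬φ)) = 2 → 1 = 2
ψ ↔ φ = 2 ↔ 1 = 2
¬(ψ ↔ φ) = ¬2 = 1
¬¬(ψ ↔ φ) = ¬1 = 2
χ ↔ ψ = 1 ↔ 2 = 2
¬φ = ¬1 = 2
(χ ↔ ψ) → ¬φ = 2 → 2 = 3
¬¬(ψ ↔ φ) ↔ ((χ ↔ ψ) → ¬φ) = 2 ↔ 3 = 2
((((φ ∧ φ) ∧ (ψ ∧ ψ)) ↔ ((χ ↔ ψ) ↔ ((χ ∧ χ) ∧ φ))) → (ψ ∧ (φ ∧ ¬φ))) ↔ (¬¬(ψ ↔ φ) ↔ ((χ ↔ ψ) → ¬φ)) = 2 ↔ 2 = 3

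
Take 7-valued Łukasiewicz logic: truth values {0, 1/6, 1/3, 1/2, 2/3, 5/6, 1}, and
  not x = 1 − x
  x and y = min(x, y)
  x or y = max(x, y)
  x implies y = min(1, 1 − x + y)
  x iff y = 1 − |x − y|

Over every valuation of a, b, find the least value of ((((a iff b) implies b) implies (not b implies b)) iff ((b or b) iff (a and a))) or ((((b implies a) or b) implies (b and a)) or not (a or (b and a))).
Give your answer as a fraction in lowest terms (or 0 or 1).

Take a = 1/2, b = 1:
a iff b = 1/2 iff 1 = 1/2
(a iff b) implies b = 1/2 implies 1 = 1
not b = not 1 = 0
not b implies b = 0 implies 1 = 1
((a iff b) implies b) implies (not b implies b) = 1 implies 1 = 1
b or b = 1 or 1 = 1
a and a = 1/2 and 1/2 = 1/2
(b or b) iff (a and a) = 1 iff 1/2 = 1/2
(((a iff b) implies b) implies (not b implies b)) iff ((b or b) iff (a and a)) = 1 iff 1/2 = 1/2
b implies a = 1 implies 1/2 = 1/2
(b implies a) or b = 1/2 or 1 = 1
b and a = 1 and 1/2 = 1/2
((b implies a) or b) implies (b and a) = 1 implies 1/2 = 1/2
b and a = 1 and 1/2 = 1/2
a or (b and a) = 1/2 or 1/2 = 1/2
not (a or (b and a)) = not 1/2 = 1/2
(((b implies a) or b) implies (b and a)) or not (a or (b and a)) = 1/2 or 1/2 = 1/2
((((a iff b) implies b) implies (not b implies b)) iff ((b or b) iff (a and a))) or ((((b implies a) or b) implies (b and a)) or not (a or (b and a))) = 1/2 or 1/2 = 1/2
No assignment yields a value below 1/2, so this is the minimum.

1/2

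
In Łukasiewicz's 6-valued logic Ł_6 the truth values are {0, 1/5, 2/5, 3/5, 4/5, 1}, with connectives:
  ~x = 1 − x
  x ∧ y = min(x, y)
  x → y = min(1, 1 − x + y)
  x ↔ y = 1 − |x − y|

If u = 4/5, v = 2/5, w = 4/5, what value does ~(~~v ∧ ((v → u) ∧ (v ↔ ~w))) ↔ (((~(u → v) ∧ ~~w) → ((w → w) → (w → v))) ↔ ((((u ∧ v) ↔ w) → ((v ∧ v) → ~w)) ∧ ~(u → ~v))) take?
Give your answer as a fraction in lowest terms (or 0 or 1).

3/5

~v = ~2/5 = 3/5
~~v = ~3/5 = 2/5
v → u = 2/5 → 4/5 = 1
~w = ~4/5 = 1/5
v ↔ ~w = 2/5 ↔ 1/5 = 4/5
(v → u) ∧ (v ↔ ~w) = 1 ∧ 4/5 = 4/5
~~v ∧ ((v → u) ∧ (v ↔ ~w)) = 2/5 ∧ 4/5 = 2/5
~(~~v ∧ ((v → u) ∧ (v ↔ ~w))) = ~2/5 = 3/5
u → v = 4/5 → 2/5 = 3/5
~(u → v) = ~3/5 = 2/5
~w = ~4/5 = 1/5
~~w = ~1/5 = 4/5
~(u → v) ∧ ~~w = 2/5 ∧ 4/5 = 2/5
w → w = 4/5 → 4/5 = 1
w → v = 4/5 → 2/5 = 3/5
(w → w) → (w → v) = 1 → 3/5 = 3/5
(~(u → v) ∧ ~~w) → ((w → w) → (w → v)) = 2/5 → 3/5 = 1
u ∧ v = 4/5 ∧ 2/5 = 2/5
(u ∧ v) ↔ w = 2/5 ↔ 4/5 = 3/5
v ∧ v = 2/5 ∧ 2/5 = 2/5
~w = ~4/5 = 1/5
(v ∧ v) → ~w = 2/5 → 1/5 = 4/5
((u ∧ v) ↔ w) → ((v ∧ v) → ~w) = 3/5 → 4/5 = 1
~v = ~2/5 = 3/5
u → ~v = 4/5 → 3/5 = 4/5
~(u → ~v) = ~4/5 = 1/5
(((u ∧ v) ↔ w) → ((v ∧ v) → ~w)) ∧ ~(u → ~v) = 1 ∧ 1/5 = 1/5
((~(u → v) ∧ ~~w) → ((w → w) → (w → v))) ↔ ((((u ∧ v) ↔ w) → ((v ∧ v) → ~w)) ∧ ~(u → ~v)) = 1 ↔ 1/5 = 1/5
~(~~v ∧ ((v → u) ∧ (v ↔ ~w))) ↔ (((~(u → v) ∧ ~~w) → ((w → w) → (w → v))) ↔ ((((u ∧ v) ↔ w) → ((v ∧ v) → ~w)) ∧ ~(u → ~v))) = 3/5 ↔ 1/5 = 3/5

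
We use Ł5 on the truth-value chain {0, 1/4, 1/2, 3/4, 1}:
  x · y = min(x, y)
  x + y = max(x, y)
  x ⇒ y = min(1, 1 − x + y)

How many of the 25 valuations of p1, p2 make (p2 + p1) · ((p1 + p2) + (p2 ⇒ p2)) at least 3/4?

16

value 1: 9 assignments (counts)
value 3/4: 7 assignments (counts)
value 1/2: 5 assignments
value 1/4: 3 assignments
value 0: 1 assignment
So 16 of the 25 assignments meet the threshold.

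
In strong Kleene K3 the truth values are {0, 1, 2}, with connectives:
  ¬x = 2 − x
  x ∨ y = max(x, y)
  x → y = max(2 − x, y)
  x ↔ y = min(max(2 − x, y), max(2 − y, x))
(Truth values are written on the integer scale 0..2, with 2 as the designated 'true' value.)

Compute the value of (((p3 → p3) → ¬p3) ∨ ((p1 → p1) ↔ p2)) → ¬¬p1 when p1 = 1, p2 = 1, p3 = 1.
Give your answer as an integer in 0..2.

p3 → p3 = 1 → 1 = 1
¬p3 = ¬1 = 1
(p3 → p3) → ¬p3 = 1 → 1 = 1
p1 → p1 = 1 → 1 = 1
(p1 → p1) ↔ p2 = 1 ↔ 1 = 1
((p3 → p3) → ¬p3) ∨ ((p1 → p1) ↔ p2) = 1 ∨ 1 = 1
¬p1 = ¬1 = 1
¬¬p1 = ¬1 = 1
(((p3 → p3) → ¬p3) ∨ ((p1 → p1) ↔ p2)) → ¬¬p1 = 1 → 1 = 1

1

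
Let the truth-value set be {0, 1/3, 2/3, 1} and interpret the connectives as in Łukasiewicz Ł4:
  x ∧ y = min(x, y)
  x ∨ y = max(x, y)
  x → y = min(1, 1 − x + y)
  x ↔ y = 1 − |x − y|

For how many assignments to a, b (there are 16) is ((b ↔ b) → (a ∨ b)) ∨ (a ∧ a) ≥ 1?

7

a = 0, b = 0 ↦ 0  <
a = 0, b = 1/3 ↦ 1/3  <
a = 0, b = 2/3 ↦ 2/3  <
a = 0, b = 1 ↦ 1  ≥
a = 1/3, b = 0 ↦ 1/3  <
a = 1/3, b = 1/3 ↦ 1/3  <
a = 1/3, b = 2/3 ↦ 2/3  <
a = 1/3, b = 1 ↦ 1  ≥
a = 2/3, b = 0 ↦ 2/3  <
a = 2/3, b = 1/3 ↦ 2/3  <
a = 2/3, b = 2/3 ↦ 2/3  <
a = 2/3, b = 1 ↦ 1  ≥
a = 1, b = 0 ↦ 1  ≥
a = 1, b = 1/3 ↦ 1  ≥
a = 1, b = 2/3 ↦ 1  ≥
a = 1, b = 1 ↦ 1  ≥
So 7 of the 16 assignments meet the threshold.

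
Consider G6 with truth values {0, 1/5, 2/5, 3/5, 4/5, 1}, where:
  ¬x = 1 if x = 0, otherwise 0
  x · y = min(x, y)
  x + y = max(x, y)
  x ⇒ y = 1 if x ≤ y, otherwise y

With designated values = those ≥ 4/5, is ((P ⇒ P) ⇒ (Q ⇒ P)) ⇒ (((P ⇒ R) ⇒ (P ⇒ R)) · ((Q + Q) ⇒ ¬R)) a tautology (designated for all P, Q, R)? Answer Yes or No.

Counterexample: take P = 1/5, Q = 1/5, R = 1/5.
P ⇒ P = 1/5 ⇒ 1/5 = 1
Q ⇒ P = 1/5 ⇒ 1/5 = 1
(P ⇒ P) ⇒ (Q ⇒ P) = 1 ⇒ 1 = 1
P ⇒ R = 1/5 ⇒ 1/5 = 1
P ⇒ R = 1/5 ⇒ 1/5 = 1
(P ⇒ R) ⇒ (P ⇒ R) = 1 ⇒ 1 = 1
Q + Q = 1/5 + 1/5 = 1/5
¬R = ¬1/5 = 0
(Q + Q) ⇒ ¬R = 1/5 ⇒ 0 = 0
((P ⇒ R) ⇒ (P ⇒ R)) · ((Q + Q) ⇒ ¬R) = 1 · 0 = 0
((P ⇒ P) ⇒ (Q ⇒ P)) ⇒ (((P ⇒ R) ⇒ (P ⇒ R)) · ((Q + Q) ⇒ ¬R)) = 1 ⇒ 0 = 0
This gives 0, which is below 4/5.

No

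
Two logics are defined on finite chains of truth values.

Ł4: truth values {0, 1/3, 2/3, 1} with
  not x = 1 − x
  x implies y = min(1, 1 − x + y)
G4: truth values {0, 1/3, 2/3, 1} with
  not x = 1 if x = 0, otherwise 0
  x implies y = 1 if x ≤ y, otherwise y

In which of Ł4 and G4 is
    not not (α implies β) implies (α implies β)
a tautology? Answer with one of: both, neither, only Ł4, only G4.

In Ł4: every assignment gives 1 — tautology.
In G4: at α = 2/3, β = 1/3 the value is 1/3 — not a tautology.

only Ł4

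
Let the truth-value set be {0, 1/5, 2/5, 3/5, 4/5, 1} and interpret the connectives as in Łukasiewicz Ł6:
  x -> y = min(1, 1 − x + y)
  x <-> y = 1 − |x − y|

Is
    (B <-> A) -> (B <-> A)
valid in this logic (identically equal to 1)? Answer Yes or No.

Yes

At A = 3/5, B = 1, for instance:
B <-> A = 1 <-> 3/5 = 3/5
(B <-> A) -> (B <-> A) = 3/5 -> 3/5 = 1
and checking the remaining 35 assignments likewise gives ≥ 1 in every case.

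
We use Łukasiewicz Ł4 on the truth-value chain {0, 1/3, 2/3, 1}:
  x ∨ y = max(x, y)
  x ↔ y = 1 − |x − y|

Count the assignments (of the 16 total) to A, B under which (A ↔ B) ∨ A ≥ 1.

7

A = 0, B = 0 ↦ 1  ≥
A = 0, B = 1/3 ↦ 2/3  <
A = 0, B = 2/3 ↦ 1/3  <
A = 0, B = 1 ↦ 0  <
A = 1/3, B = 0 ↦ 2/3  <
A = 1/3, B = 1/3 ↦ 1  ≥
A = 1/3, B = 2/3 ↦ 2/3  <
A = 1/3, B = 1 ↦ 1/3  <
A = 2/3, B = 0 ↦ 2/3  <
A = 2/3, B = 1/3 ↦ 2/3  <
A = 2/3, B = 2/3 ↦ 1  ≥
A = 2/3, B = 1 ↦ 2/3  <
A = 1, B = 0 ↦ 1  ≥
A = 1, B = 1/3 ↦ 1  ≥
A = 1, B = 2/3 ↦ 1  ≥
A = 1, B = 1 ↦ 1  ≥
So 7 of the 16 assignments meet the threshold.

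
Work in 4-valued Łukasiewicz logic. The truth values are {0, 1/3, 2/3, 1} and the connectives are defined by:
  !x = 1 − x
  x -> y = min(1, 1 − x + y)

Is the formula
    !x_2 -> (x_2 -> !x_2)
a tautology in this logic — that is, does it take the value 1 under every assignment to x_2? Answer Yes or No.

Yes

x_2 = 0 ↦ 1
x_2 = 1/3 ↦ 1
x_2 = 2/3 ↦ 1
x_2 = 1 ↦ 1
Every assignment gives a value ≥ 1.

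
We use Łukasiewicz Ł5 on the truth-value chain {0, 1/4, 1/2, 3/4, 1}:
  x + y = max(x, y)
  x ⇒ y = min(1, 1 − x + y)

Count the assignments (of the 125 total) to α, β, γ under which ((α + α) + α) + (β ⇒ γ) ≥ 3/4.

107

value 1: 85 assignments (counts)
value 3/4: 22 assignments (counts)
value 1/2: 12 assignments
value 1/4: 5 assignments
value 0: 1 assignment
So 107 of the 125 assignments meet the threshold.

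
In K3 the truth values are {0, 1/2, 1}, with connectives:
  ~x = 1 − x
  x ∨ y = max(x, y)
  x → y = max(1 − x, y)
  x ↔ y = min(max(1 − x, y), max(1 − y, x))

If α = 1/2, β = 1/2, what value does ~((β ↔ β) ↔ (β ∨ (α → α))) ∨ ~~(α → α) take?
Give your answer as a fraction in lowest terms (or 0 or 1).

β ↔ β = 1/2 ↔ 1/2 = 1/2
α → α = 1/2 → 1/2 = 1/2
β ∨ (α → α) = 1/2 ∨ 1/2 = 1/2
(β ↔ β) ↔ (β ∨ (α → α)) = 1/2 ↔ 1/2 = 1/2
~((β ↔ β) ↔ (β ∨ (α → α))) = ~1/2 = 1/2
α → α = 1/2 → 1/2 = 1/2
~(α → α) = ~1/2 = 1/2
~~(α → α) = ~1/2 = 1/2
~((β ↔ β) ↔ (β ∨ (α → α))) ∨ ~~(α → α) = 1/2 ∨ 1/2 = 1/2

1/2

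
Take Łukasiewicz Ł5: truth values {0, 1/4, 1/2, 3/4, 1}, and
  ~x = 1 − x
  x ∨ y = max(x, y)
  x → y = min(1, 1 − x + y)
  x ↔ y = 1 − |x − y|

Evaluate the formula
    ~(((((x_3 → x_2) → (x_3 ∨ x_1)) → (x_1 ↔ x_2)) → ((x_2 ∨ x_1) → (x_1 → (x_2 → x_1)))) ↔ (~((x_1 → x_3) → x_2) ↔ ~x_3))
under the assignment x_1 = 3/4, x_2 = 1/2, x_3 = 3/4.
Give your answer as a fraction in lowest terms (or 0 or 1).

1/4

x_3 → x_2 = 3/4 → 1/2 = 3/4
x_3 ∨ x_1 = 3/4 ∨ 3/4 = 3/4
(x_3 → x_2) → (x_3 ∨ x_1) = 3/4 → 3/4 = 1
x_1 ↔ x_2 = 3/4 ↔ 1/2 = 3/4
((x_3 → x_2) → (x_3 ∨ x_1)) → (x_1 ↔ x_2) = 1 → 3/4 = 3/4
x_2 ∨ x_1 = 1/2 ∨ 3/4 = 3/4
x_2 → x_1 = 1/2 → 3/4 = 1
x_1 → (x_2 → x_1) = 3/4 → 1 = 1
(x_2 ∨ x_1) → (x_1 → (x_2 → x_1)) = 3/4 → 1 = 1
(((x_3 → x_2) → (x_3 ∨ x_1)) → (x_1 ↔ x_2)) → ((x_2 ∨ x_1) → (x_1 → (x_2 → x_1))) = 3/4 → 1 = 1
x_1 → x_3 = 3/4 → 3/4 = 1
(x_1 → x_3) → x_2 = 1 → 1/2 = 1/2
~((x_1 → x_3) → x_2) = ~1/2 = 1/2
~x_3 = ~3/4 = 1/4
~((x_1 → x_3) → x_2) ↔ ~x_3 = 1/2 ↔ 1/4 = 3/4
((((x_3 → x_2) → (x_3 ∨ x_1)) → (x_1 ↔ x_2)) → ((x_2 ∨ x_1) → (x_1 → (x_2 → x_1)))) ↔ (~((x_1 → x_3) → x_2) ↔ ~x_3) = 1 ↔ 3/4 = 3/4
~(((((x_3 → x_2) → (x_3 ∨ x_1)) → (x_1 ↔ x_2)) → ((x_2 ∨ x_1) → (x_1 → (x_2 → x_1)))) ↔ (~((x_1 → x_3) → x_2) ↔ ~x_3)) = ~3/4 = 1/4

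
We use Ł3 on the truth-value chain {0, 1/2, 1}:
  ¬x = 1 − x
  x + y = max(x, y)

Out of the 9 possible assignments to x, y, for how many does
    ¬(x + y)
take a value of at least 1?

x = 0, y = 0 ↦ 1  ≥
x = 0, y = 1/2 ↦ 1/2  <
x = 0, y = 1 ↦ 0  <
x = 1/2, y = 0 ↦ 1/2  <
x = 1/2, y = 1/2 ↦ 1/2  <
x = 1/2, y = 1 ↦ 0  <
x = 1, y = 0 ↦ 0  <
x = 1, y = 1/2 ↦ 0  <
x = 1, y = 1 ↦ 0  <
So 1 of the 9 assignments meets the threshold.

1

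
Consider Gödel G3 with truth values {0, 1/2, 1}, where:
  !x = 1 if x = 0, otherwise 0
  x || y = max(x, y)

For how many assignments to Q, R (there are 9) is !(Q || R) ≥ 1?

Q = 0, R = 0 ↦ 1  ≥
Q = 0, R = 1/2 ↦ 0  <
Q = 0, R = 1 ↦ 0  <
Q = 1/2, R = 0 ↦ 0  <
Q = 1/2, R = 1/2 ↦ 0  <
Q = 1/2, R = 1 ↦ 0  <
Q = 1, R = 0 ↦ 0  <
Q = 1, R = 1/2 ↦ 0  <
Q = 1, R = 1 ↦ 0  <
So 1 of the 9 assignments meets the threshold.

1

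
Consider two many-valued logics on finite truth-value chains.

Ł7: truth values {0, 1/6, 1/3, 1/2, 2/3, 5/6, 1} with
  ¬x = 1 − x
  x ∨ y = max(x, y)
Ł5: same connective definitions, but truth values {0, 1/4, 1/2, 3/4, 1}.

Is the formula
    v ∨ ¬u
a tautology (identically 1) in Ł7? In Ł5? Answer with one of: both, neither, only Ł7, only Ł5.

neither

In Ł7: at u = 1/6, v = 0 the value is 5/6 — not a tautology.
In Ł5: at u = 1/4, v = 0 the value is 3/4 — not a tautology.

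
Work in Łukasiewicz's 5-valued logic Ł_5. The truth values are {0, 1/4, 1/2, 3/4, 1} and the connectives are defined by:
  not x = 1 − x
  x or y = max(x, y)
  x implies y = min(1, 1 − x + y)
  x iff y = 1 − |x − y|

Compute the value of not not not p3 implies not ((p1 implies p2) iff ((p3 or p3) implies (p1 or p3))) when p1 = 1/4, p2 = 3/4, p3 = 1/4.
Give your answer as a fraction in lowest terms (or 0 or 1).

not p3 = not 1/4 = 3/4
not not p3 = not 3/4 = 1/4
not not not p3 = not 1/4 = 3/4
p1 implies p2 = 1/4 implies 3/4 = 1
p3 or p3 = 1/4 or 1/4 = 1/4
p1 or p3 = 1/4 or 1/4 = 1/4
(p3 or p3) implies (p1 or p3) = 1/4 implies 1/4 = 1
(p1 implies p2) iff ((p3 or p3) implies (p1 or p3)) = 1 iff 1 = 1
not ((p1 implies p2) iff ((p3 or p3) implies (p1 or p3))) = not 1 = 0
not not not p3 implies not ((p1 implies p2) iff ((p3 or p3) implies (p1 or p3))) = 3/4 implies 0 = 1/4

1/4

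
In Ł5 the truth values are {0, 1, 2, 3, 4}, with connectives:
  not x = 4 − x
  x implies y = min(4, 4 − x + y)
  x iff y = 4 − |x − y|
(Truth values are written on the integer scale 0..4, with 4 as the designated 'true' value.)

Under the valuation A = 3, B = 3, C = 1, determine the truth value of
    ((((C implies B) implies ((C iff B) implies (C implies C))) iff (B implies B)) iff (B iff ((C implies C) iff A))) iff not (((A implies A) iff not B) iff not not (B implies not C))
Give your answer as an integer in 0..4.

3

C implies B = 1 implies 3 = 4
C iff B = 1 iff 3 = 2
C implies C = 1 implies 1 = 4
(C iff B) implies (C implies C) = 2 implies 4 = 4
(C implies B) implies ((C iff B) implies (C implies C)) = 4 implies 4 = 4
B implies B = 3 implies 3 = 4
((C implies B) implies ((C iff B) implies (C implies C))) iff (B implies B) = 4 iff 4 = 4
C implies C = 1 implies 1 = 4
(C implies C) iff A = 4 iff 3 = 3
B iff ((C implies C) iff A) = 3 iff 3 = 4
(((C implies B) implies ((C iff B) implies (C implies C))) iff (B implies B)) iff (B iff ((C implies C) iff A)) = 4 iff 4 = 4
A implies A = 3 implies 3 = 4
not B = not 3 = 1
(A implies A) iff not B = 4 iff 1 = 1
not C = not 1 = 3
B implies not C = 3 implies 3 = 4
not (B implies not C) = not 4 = 0
not not (B implies not C) = not 0 = 4
((A implies A) iff not B) iff not not (B implies not C) = 1 iff 4 = 1
not (((A implies A) iff not B) iff not not (B implies not C)) = not 1 = 3
((((C implies B) implies ((C iff B) implies (C implies C))) iff (B implies B)) iff (B iff ((C implies C) iff A))) iff not (((A implies A) iff not B) iff not not (B implies not C)) = 4 iff 3 = 3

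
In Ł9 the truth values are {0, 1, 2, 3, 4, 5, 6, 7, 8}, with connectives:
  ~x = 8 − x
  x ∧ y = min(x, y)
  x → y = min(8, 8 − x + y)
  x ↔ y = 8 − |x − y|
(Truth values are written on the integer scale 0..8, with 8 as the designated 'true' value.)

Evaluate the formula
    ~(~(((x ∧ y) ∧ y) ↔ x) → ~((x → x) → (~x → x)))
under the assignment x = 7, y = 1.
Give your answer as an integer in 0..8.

x ∧ y = 7 ∧ 1 = 1
(x ∧ y) ∧ y = 1 ∧ 1 = 1
((x ∧ y) ∧ y) ↔ x = 1 ↔ 7 = 2
~(((x ∧ y) ∧ y) ↔ x) = ~2 = 6
x → x = 7 → 7 = 8
~x = ~7 = 1
~x → x = 1 → 7 = 8
(x → x) → (~x → x) = 8 → 8 = 8
~((x → x) → (~x → x)) = ~8 = 0
~(((x ∧ y) ∧ y) ↔ x) → ~((x → x) → (~x → x)) = 6 → 0 = 2
~(~(((x ∧ y) ∧ y) ↔ x) → ~((x → x) → (~x → x))) = ~2 = 6

6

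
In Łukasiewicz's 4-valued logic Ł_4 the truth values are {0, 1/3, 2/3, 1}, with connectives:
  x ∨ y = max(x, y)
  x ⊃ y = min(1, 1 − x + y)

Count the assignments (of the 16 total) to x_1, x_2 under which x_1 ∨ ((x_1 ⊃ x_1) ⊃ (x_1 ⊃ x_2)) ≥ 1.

13

x_1 = 0, x_2 = 0 ↦ 1  ≥
x_1 = 0, x_2 = 1/3 ↦ 1  ≥
x_1 = 0, x_2 = 2/3 ↦ 1  ≥
x_1 = 0, x_2 = 1 ↦ 1  ≥
x_1 = 1/3, x_2 = 0 ↦ 2/3  <
x_1 = 1/3, x_2 = 1/3 ↦ 1  ≥
x_1 = 1/3, x_2 = 2/3 ↦ 1  ≥
x_1 = 1/3, x_2 = 1 ↦ 1  ≥
x_1 = 2/3, x_2 = 0 ↦ 2/3  <
x_1 = 2/3, x_2 = 1/3 ↦ 2/3  <
x_1 = 2/3, x_2 = 2/3 ↦ 1  ≥
x_1 = 2/3, x_2 = 1 ↦ 1  ≥
x_1 = 1, x_2 = 0 ↦ 1  ≥
x_1 = 1, x_2 = 1/3 ↦ 1  ≥
x_1 = 1, x_2 = 2/3 ↦ 1  ≥
x_1 = 1, x_2 = 1 ↦ 1  ≥
So 13 of the 16 assignments meet the threshold.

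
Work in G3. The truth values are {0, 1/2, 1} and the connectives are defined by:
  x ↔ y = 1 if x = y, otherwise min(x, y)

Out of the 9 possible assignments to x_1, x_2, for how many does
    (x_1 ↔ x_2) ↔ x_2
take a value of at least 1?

x_1 = 0, x_2 = 0 ↦ 0  <
x_1 = 0, x_2 = 1/2 ↦ 0  <
x_1 = 0, x_2 = 1 ↦ 0  <
x_1 = 1/2, x_2 = 0 ↦ 1  ≥
x_1 = 1/2, x_2 = 1/2 ↦ 1/2  <
x_1 = 1/2, x_2 = 1 ↦ 1/2  <
x_1 = 1, x_2 = 0 ↦ 1  ≥
x_1 = 1, x_2 = 1/2 ↦ 1  ≥
x_1 = 1, x_2 = 1 ↦ 1  ≥
So 4 of the 9 assignments meet the threshold.

4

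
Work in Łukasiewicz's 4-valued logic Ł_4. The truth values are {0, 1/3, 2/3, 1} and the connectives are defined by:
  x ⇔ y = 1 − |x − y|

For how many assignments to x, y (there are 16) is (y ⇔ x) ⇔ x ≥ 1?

5

x = 0, y = 0 ↦ 0  <
x = 0, y = 1/3 ↦ 1/3  <
x = 0, y = 2/3 ↦ 2/3  <
x = 0, y = 1 ↦ 1  ≥
x = 1/3, y = 0 ↦ 2/3  <
x = 1/3, y = 1/3 ↦ 1/3  <
x = 1/3, y = 2/3 ↦ 2/3  <
x = 1/3, y = 1 ↦ 1  ≥
x = 2/3, y = 0 ↦ 2/3  <
x = 2/3, y = 1/3 ↦ 1  ≥
x = 2/3, y = 2/3 ↦ 2/3  <
x = 2/3, y = 1 ↦ 1  ≥
x = 1, y = 0 ↦ 0  <
x = 1, y = 1/3 ↦ 1/3  <
x = 1, y = 2/3 ↦ 2/3  <
x = 1, y = 1 ↦ 1  ≥
So 5 of the 16 assignments meet the threshold.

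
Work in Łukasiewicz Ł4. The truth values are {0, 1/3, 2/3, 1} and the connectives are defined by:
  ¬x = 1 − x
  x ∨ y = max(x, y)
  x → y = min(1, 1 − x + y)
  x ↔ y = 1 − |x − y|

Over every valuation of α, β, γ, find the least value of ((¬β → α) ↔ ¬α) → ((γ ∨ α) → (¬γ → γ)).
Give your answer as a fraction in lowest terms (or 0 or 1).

Take α = 1/3, β = 1/3, γ = 0:
¬β = ¬1/3 = 2/3
¬β → α = 2/3 → 1/3 = 2/3
¬α = ¬1/3 = 2/3
(¬β → α) ↔ ¬α = 2/3 ↔ 2/3 = 1
γ ∨ α = 0 ∨ 1/3 = 1/3
¬γ = ¬0 = 1
¬γ → γ = 1 → 0 = 0
(γ ∨ α) → (¬γ → γ) = 1/3 → 0 = 2/3
((¬β → α) ↔ ¬α) → ((γ ∨ α) → (¬γ → γ)) = 1 → 2/3 = 2/3
No assignment yields a value below 2/3, so this is the minimum.

2/3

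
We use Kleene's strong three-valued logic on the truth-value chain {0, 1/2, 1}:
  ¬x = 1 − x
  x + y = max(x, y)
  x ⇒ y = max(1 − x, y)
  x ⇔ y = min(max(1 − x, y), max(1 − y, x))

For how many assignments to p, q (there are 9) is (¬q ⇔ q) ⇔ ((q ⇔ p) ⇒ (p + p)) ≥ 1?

p = 0, q = 0 ↦ 1  ≥
p = 0, q = 1/2 ↦ 1/2  <
p = 0, q = 1 ↦ 0  <
p = 1/2, q = 0 ↦ 1/2  <
p = 1/2, q = 1/2 ↦ 1/2  <
p = 1/2, q = 1 ↦ 1/2  <
p = 1, q = 0 ↦ 0  <
p = 1, q = 1/2 ↦ 1/2  <
p = 1, q = 1 ↦ 0  <
So 1 of the 9 assignments meets the threshold.

1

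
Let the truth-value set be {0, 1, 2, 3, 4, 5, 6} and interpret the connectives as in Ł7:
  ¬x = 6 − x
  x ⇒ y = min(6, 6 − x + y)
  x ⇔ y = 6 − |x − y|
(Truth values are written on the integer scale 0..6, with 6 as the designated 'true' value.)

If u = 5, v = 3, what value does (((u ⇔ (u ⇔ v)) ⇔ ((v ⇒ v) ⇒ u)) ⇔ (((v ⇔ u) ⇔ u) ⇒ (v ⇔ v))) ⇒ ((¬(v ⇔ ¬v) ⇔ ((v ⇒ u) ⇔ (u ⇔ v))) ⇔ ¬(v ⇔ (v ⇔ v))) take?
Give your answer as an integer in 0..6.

u ⇔ v = 5 ⇔ 3 = 4
u ⇔ (u ⇔ v) = 5 ⇔ 4 = 5
v ⇒ v = 3 ⇒ 3 = 6
(v ⇒ v) ⇒ u = 6 ⇒ 5 = 5
(u ⇔ (u ⇔ v)) ⇔ ((v ⇒ v) ⇒ u) = 5 ⇔ 5 = 6
v ⇔ u = 3 ⇔ 5 = 4
(v ⇔ u) ⇔ u = 4 ⇔ 5 = 5
v ⇔ v = 3 ⇔ 3 = 6
((v ⇔ u) ⇔ u) ⇒ (v ⇔ v) = 5 ⇒ 6 = 6
((u ⇔ (u ⇔ v)) ⇔ ((v ⇒ v) ⇒ u)) ⇔ (((v ⇔ u) ⇔ u) ⇒ (v ⇔ v)) = 6 ⇔ 6 = 6
¬v = ¬3 = 3
v ⇔ ¬v = 3 ⇔ 3 = 6
¬(v ⇔ ¬v) = ¬6 = 0
v ⇒ u = 3 ⇒ 5 = 6
u ⇔ v = 5 ⇔ 3 = 4
(v ⇒ u) ⇔ (u ⇔ v) = 6 ⇔ 4 = 4
¬(v ⇔ ¬v) ⇔ ((v ⇒ u) ⇔ (u ⇔ v)) = 0 ⇔ 4 = 2
v ⇔ v = 3 ⇔ 3 = 6
v ⇔ (v ⇔ v) = 3 ⇔ 6 = 3
¬(v ⇔ (v ⇔ v)) = ¬3 = 3
(¬(v ⇔ ¬v) ⇔ ((v ⇒ u) ⇔ (u ⇔ v))) ⇔ ¬(v ⇔ (v ⇔ v)) = 2 ⇔ 3 = 5
(((u ⇔ (u ⇔ v)) ⇔ ((v ⇒ v) ⇒ u)) ⇔ (((v ⇔ u) ⇔ u) ⇒ (v ⇔ v))) ⇒ ((¬(v ⇔ ¬v) ⇔ ((v ⇒ u) ⇔ (u ⇔ v))) ⇔ ¬(v ⇔ (v ⇔ v))) = 6 ⇒ 5 = 5

5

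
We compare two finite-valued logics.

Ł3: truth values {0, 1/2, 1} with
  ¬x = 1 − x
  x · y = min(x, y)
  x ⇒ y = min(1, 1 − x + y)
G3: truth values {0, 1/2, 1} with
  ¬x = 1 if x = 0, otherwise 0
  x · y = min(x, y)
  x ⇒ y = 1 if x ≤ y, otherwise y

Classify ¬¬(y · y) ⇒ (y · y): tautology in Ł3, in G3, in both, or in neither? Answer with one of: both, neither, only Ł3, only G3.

In Ł3: every assignment gives 1 — tautology.
In G3: at y = 1/2 the value is 1/2 — not a tautology.

only Ł3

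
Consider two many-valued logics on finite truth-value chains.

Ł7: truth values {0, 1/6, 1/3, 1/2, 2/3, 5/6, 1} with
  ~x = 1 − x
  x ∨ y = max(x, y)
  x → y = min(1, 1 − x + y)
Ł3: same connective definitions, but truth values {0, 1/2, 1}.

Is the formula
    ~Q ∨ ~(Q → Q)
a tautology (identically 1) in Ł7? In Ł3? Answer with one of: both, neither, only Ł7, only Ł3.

In Ł7: at Q = 1/6 the value is 5/6 — not a tautology.
In Ł3: at Q = 1/2 the value is 1/2 — not a tautology.

neither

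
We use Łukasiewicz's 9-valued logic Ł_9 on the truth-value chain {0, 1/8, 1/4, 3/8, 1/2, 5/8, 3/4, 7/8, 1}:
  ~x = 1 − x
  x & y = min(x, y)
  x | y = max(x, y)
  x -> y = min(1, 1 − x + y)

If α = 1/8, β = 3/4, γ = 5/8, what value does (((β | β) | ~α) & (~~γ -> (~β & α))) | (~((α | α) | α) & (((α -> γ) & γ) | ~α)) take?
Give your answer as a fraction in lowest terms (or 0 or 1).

7/8

β | β = 3/4 | 3/4 = 3/4
~α = ~1/8 = 7/8
(β | β) | ~α = 3/4 | 7/8 = 7/8
~γ = ~5/8 = 3/8
~~γ = ~3/8 = 5/8
~β = ~3/4 = 1/4
~β & α = 1/4 & 1/8 = 1/8
~~γ -> (~β & α) = 5/8 -> 1/8 = 1/2
((β | β) | ~α) & (~~γ -> (~β & α)) = 7/8 & 1/2 = 1/2
α | α = 1/8 | 1/8 = 1/8
(α | α) | α = 1/8 | 1/8 = 1/8
~((α | α) | α) = ~1/8 = 7/8
α -> γ = 1/8 -> 5/8 = 1
(α -> γ) & γ = 1 & 5/8 = 5/8
~α = ~1/8 = 7/8
((α -> γ) & γ) | ~α = 5/8 | 7/8 = 7/8
~((α | α) | α) & (((α -> γ) & γ) | ~α) = 7/8 & 7/8 = 7/8
(((β | β) | ~α) & (~~γ -> (~β & α))) | (~((α | α) | α) & (((α -> γ) & γ) | ~α)) = 1/2 | 7/8 = 7/8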